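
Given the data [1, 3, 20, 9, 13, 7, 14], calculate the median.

9

Step 1: Sort the data in ascending order: [1, 3, 7, 9, 13, 14, 20]
Step 2: The number of values is n = 7.
Step 3: Since n is odd, the median is the middle value at position 4: 9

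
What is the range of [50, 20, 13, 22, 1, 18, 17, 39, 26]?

49

Step 1: Identify the maximum value: max = 50
Step 2: Identify the minimum value: min = 1
Step 3: Range = max - min = 50 - 1 = 49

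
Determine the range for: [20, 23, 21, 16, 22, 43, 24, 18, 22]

27

Step 1: Identify the maximum value: max = 43
Step 2: Identify the minimum value: min = 16
Step 3: Range = max - min = 43 - 16 = 27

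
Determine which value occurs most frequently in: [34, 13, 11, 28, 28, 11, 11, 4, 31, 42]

11

Step 1: Count the frequency of each value:
  4: appears 1 time(s)
  11: appears 3 time(s)
  13: appears 1 time(s)
  28: appears 2 time(s)
  31: appears 1 time(s)
  34: appears 1 time(s)
  42: appears 1 time(s)
Step 2: The value 11 appears most frequently (3 times).
Step 3: Mode = 11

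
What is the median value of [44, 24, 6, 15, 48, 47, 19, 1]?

21.5

Step 1: Sort the data in ascending order: [1, 6, 15, 19, 24, 44, 47, 48]
Step 2: The number of values is n = 8.
Step 3: Since n is even, the median is the average of positions 4 and 5:
  Median = (19 + 24) / 2 = 21.5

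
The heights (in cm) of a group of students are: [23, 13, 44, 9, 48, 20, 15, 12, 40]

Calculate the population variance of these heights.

201.4321

Step 1: Compute the mean: (23 + 13 + 44 + 9 + 48 + 20 + 15 + 12 + 40) / 9 = 24.8889
Step 2: Compute squared deviations from the mean:
  (23 - 24.8889)^2 = 3.5679
  (13 - 24.8889)^2 = 141.3457
  (44 - 24.8889)^2 = 365.2346
  (9 - 24.8889)^2 = 252.4568
  (48 - 24.8889)^2 = 534.1235
  (20 - 24.8889)^2 = 23.9012
  (15 - 24.8889)^2 = 97.7901
  (12 - 24.8889)^2 = 166.1235
  (40 - 24.8889)^2 = 228.3457
Step 3: Sum of squared deviations = 1812.8889
Step 4: Population variance = 1812.8889 / 9 = 201.4321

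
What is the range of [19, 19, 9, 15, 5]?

14

Step 1: Identify the maximum value: max = 19
Step 2: Identify the minimum value: min = 5
Step 3: Range = max - min = 19 - 5 = 14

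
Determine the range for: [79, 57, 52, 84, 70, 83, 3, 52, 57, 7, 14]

81

Step 1: Identify the maximum value: max = 84
Step 2: Identify the minimum value: min = 3
Step 3: Range = max - min = 84 - 3 = 81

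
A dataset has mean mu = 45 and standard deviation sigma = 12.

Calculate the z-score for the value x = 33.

-1

Step 1: Recall the z-score formula: z = (x - mu) / sigma
Step 2: Substitute values: z = (33 - 45) / 12
Step 3: z = -12 / 12 = -1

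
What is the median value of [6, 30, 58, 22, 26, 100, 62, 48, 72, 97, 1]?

48

Step 1: Sort the data in ascending order: [1, 6, 22, 26, 30, 48, 58, 62, 72, 97, 100]
Step 2: The number of values is n = 11.
Step 3: Since n is odd, the median is the middle value at position 6: 48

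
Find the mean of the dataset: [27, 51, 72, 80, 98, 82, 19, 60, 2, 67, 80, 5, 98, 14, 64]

54.6

Step 1: Sum all values: 27 + 51 + 72 + 80 + 98 + 82 + 19 + 60 + 2 + 67 + 80 + 5 + 98 + 14 + 64 = 819
Step 2: Count the number of values: n = 15
Step 3: Mean = sum / n = 819 / 15 = 54.6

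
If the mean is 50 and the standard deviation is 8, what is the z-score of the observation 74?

3

Step 1: Recall the z-score formula: z = (x - mu) / sigma
Step 2: Substitute values: z = (74 - 50) / 8
Step 3: z = 24 / 8 = 3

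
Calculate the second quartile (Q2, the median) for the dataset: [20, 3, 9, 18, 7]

9

Step 1: Sort the data: [3, 7, 9, 18, 20]
Step 2: n = 5
Step 3: Q2 is the median. Since n is odd, it is the middle value at position 3: 9
Step 4: Q2 = 9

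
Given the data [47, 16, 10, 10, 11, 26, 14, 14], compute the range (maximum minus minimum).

37

Step 1: Identify the maximum value: max = 47
Step 2: Identify the minimum value: min = 10
Step 3: Range = max - min = 47 - 10 = 37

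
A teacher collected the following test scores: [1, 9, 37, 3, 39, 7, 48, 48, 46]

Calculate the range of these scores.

47

Step 1: Identify the maximum value: max = 48
Step 2: Identify the minimum value: min = 1
Step 3: Range = max - min = 48 - 1 = 47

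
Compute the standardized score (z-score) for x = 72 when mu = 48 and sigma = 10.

2.4

Step 1: Recall the z-score formula: z = (x - mu) / sigma
Step 2: Substitute values: z = (72 - 48) / 10
Step 3: z = 24 / 10 = 2.4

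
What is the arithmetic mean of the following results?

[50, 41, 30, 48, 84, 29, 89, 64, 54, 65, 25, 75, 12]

51.2308

Step 1: Sum all values: 50 + 41 + 30 + 48 + 84 + 29 + 89 + 64 + 54 + 65 + 25 + 75 + 12 = 666
Step 2: Count the number of values: n = 13
Step 3: Mean = sum / n = 666 / 13 = 51.2308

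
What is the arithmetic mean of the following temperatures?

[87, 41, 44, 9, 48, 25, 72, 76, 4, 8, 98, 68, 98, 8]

49

Step 1: Sum all values: 87 + 41 + 44 + 9 + 48 + 25 + 72 + 76 + 4 + 8 + 98 + 68 + 98 + 8 = 686
Step 2: Count the number of values: n = 14
Step 3: Mean = sum / n = 686 / 14 = 49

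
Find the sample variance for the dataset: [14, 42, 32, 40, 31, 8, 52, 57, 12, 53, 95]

625.8545

Step 1: Compute the mean: (14 + 42 + 32 + 40 + 31 + 8 + 52 + 57 + 12 + 53 + 95) / 11 = 39.6364
Step 2: Compute squared deviations from the mean:
  (14 - 39.6364)^2 = 657.2231
  (42 - 39.6364)^2 = 5.5868
  (32 - 39.6364)^2 = 58.314
  (40 - 39.6364)^2 = 0.1322
  (31 - 39.6364)^2 = 74.5868
  (8 - 39.6364)^2 = 1000.8595
  (52 - 39.6364)^2 = 152.8595
  (57 - 39.6364)^2 = 301.4959
  (12 - 39.6364)^2 = 763.7686
  (53 - 39.6364)^2 = 178.5868
  (95 - 39.6364)^2 = 3065.1322
Step 3: Sum of squared deviations = 6258.5455
Step 4: Sample variance = 6258.5455 / 10 = 625.8545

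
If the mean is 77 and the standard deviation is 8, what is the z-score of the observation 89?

1.5

Step 1: Recall the z-score formula: z = (x - mu) / sigma
Step 2: Substitute values: z = (89 - 77) / 8
Step 3: z = 12 / 8 = 1.5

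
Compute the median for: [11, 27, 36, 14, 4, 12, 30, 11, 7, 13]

12.5

Step 1: Sort the data in ascending order: [4, 7, 11, 11, 12, 13, 14, 27, 30, 36]
Step 2: The number of values is n = 10.
Step 3: Since n is even, the median is the average of positions 5 and 6:
  Median = (12 + 13) / 2 = 12.5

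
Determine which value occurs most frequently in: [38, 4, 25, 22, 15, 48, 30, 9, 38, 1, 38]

38

Step 1: Count the frequency of each value:
  1: appears 1 time(s)
  4: appears 1 time(s)
  9: appears 1 time(s)
  15: appears 1 time(s)
  22: appears 1 time(s)
  25: appears 1 time(s)
  30: appears 1 time(s)
  38: appears 3 time(s)
  48: appears 1 time(s)
Step 2: The value 38 appears most frequently (3 times).
Step 3: Mode = 38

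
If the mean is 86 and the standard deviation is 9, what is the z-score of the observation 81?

-0.5556

Step 1: Recall the z-score formula: z = (x - mu) / sigma
Step 2: Substitute values: z = (81 - 86) / 9
Step 3: z = -5 / 9 = -0.5556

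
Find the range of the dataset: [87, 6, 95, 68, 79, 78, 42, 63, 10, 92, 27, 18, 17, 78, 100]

94

Step 1: Identify the maximum value: max = 100
Step 2: Identify the minimum value: min = 6
Step 3: Range = max - min = 100 - 6 = 94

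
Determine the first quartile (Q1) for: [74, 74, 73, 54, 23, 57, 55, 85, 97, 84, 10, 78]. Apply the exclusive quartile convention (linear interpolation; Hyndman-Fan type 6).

54.25

Step 1: Sort the data: [10, 23, 54, 55, 57, 73, 74, 74, 78, 84, 85, 97]
Step 2: n = 12
Step 3: Using the exclusive quartile method:
  Q1 = 54.25
  Q2 (median) = 73.5
  Q3 = 82.5
  IQR = Q3 - Q1 = 82.5 - 54.25 = 28.25
Step 4: Q1 = 54.25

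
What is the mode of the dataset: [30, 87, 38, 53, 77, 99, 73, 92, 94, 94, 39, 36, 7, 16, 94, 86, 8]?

94

Step 1: Count the frequency of each value:
  7: appears 1 time(s)
  8: appears 1 time(s)
  16: appears 1 time(s)
  30: appears 1 time(s)
  36: appears 1 time(s)
  38: appears 1 time(s)
  39: appears 1 time(s)
  53: appears 1 time(s)
  73: appears 1 time(s)
  77: appears 1 time(s)
  86: appears 1 time(s)
  87: appears 1 time(s)
  92: appears 1 time(s)
  94: appears 3 time(s)
  99: appears 1 time(s)
Step 2: The value 94 appears most frequently (3 times).
Step 3: Mode = 94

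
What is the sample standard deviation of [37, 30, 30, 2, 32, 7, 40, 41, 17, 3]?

15.3221

Step 1: Compute the mean: 23.9
Step 2: Sum of squared deviations from the mean: 2112.9
Step 3: Sample variance = 2112.9 / 9 = 234.7667
Step 4: Standard deviation = sqrt(234.7667) = 15.3221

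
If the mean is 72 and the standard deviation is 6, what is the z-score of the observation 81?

1.5

Step 1: Recall the z-score formula: z = (x - mu) / sigma
Step 2: Substitute values: z = (81 - 72) / 6
Step 3: z = 9 / 6 = 1.5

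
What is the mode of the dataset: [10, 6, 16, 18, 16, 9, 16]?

16

Step 1: Count the frequency of each value:
  6: appears 1 time(s)
  9: appears 1 time(s)
  10: appears 1 time(s)
  16: appears 3 time(s)
  18: appears 1 time(s)
Step 2: The value 16 appears most frequently (3 times).
Step 3: Mode = 16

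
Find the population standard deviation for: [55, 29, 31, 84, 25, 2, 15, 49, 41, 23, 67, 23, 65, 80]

24.2177

Step 1: Compute the mean: 42.0714
Step 2: Sum of squared deviations from the mean: 8210.9286
Step 3: Population variance = 8210.9286 / 14 = 586.4949
Step 4: Standard deviation = sqrt(586.4949) = 24.2177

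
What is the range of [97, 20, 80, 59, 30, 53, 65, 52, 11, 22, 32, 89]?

86

Step 1: Identify the maximum value: max = 97
Step 2: Identify the minimum value: min = 11
Step 3: Range = max - min = 97 - 11 = 86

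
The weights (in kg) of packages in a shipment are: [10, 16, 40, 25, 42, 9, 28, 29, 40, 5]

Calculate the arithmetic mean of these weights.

24.4

Step 1: Sum all values: 10 + 16 + 40 + 25 + 42 + 9 + 28 + 29 + 40 + 5 = 244
Step 2: Count the number of values: n = 10
Step 3: Mean = sum / n = 244 / 10 = 24.4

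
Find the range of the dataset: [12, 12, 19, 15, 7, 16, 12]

12

Step 1: Identify the maximum value: max = 19
Step 2: Identify the minimum value: min = 7
Step 3: Range = max - min = 19 - 7 = 12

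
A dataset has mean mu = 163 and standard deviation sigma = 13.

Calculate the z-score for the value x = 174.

0.8462

Step 1: Recall the z-score formula: z = (x - mu) / sigma
Step 2: Substitute values: z = (174 - 163) / 13
Step 3: z = 11 / 13 = 0.8462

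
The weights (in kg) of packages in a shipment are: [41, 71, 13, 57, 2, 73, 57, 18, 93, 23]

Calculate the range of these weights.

91

Step 1: Identify the maximum value: max = 93
Step 2: Identify the minimum value: min = 2
Step 3: Range = max - min = 93 - 2 = 91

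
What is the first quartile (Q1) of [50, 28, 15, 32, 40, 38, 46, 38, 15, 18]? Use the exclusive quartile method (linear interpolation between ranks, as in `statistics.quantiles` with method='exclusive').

17.25

Step 1: Sort the data: [15, 15, 18, 28, 32, 38, 38, 40, 46, 50]
Step 2: n = 10
Step 3: Using the exclusive quartile method:
  Q1 = 17.25
  Q2 (median) = 35
  Q3 = 41.5
  IQR = Q3 - Q1 = 41.5 - 17.25 = 24.25
Step 4: Q1 = 17.25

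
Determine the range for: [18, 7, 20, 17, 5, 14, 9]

15

Step 1: Identify the maximum value: max = 20
Step 2: Identify the minimum value: min = 5
Step 3: Range = max - min = 20 - 5 = 15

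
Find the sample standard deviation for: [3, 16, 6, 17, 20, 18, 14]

6.4254

Step 1: Compute the mean: 13.4286
Step 2: Sum of squared deviations from the mean: 247.7143
Step 3: Sample variance = 247.7143 / 6 = 41.2857
Step 4: Standard deviation = sqrt(41.2857) = 6.4254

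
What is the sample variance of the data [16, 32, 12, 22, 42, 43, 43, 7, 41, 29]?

189.3444

Step 1: Compute the mean: (16 + 32 + 12 + 22 + 42 + 43 + 43 + 7 + 41 + 29) / 10 = 28.7
Step 2: Compute squared deviations from the mean:
  (16 - 28.7)^2 = 161.29
  (32 - 28.7)^2 = 10.89
  (12 - 28.7)^2 = 278.89
  (22 - 28.7)^2 = 44.89
  (42 - 28.7)^2 = 176.89
  (43 - 28.7)^2 = 204.49
  (43 - 28.7)^2 = 204.49
  (7 - 28.7)^2 = 470.89
  (41 - 28.7)^2 = 151.29
  (29 - 28.7)^2 = 0.09
Step 3: Sum of squared deviations = 1704.1
Step 4: Sample variance = 1704.1 / 9 = 189.3444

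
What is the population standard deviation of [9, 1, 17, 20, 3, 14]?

6.9921

Step 1: Compute the mean: 10.6667
Step 2: Sum of squared deviations from the mean: 293.3333
Step 3: Population variance = 293.3333 / 6 = 48.8889
Step 4: Standard deviation = sqrt(48.8889) = 6.9921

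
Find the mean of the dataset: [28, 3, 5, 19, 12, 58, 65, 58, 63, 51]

36.2

Step 1: Sum all values: 28 + 3 + 5 + 19 + 12 + 58 + 65 + 58 + 63 + 51 = 362
Step 2: Count the number of values: n = 10
Step 3: Mean = sum / n = 362 / 10 = 36.2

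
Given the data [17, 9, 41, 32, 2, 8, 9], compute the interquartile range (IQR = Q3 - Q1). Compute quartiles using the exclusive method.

24

Step 1: Sort the data: [2, 8, 9, 9, 17, 32, 41]
Step 2: n = 7
Step 3: Using the exclusive quartile method:
  Q1 = 8
  Q2 (median) = 9
  Q3 = 32
  IQR = Q3 - Q1 = 32 - 8 = 24
Step 4: IQR = 24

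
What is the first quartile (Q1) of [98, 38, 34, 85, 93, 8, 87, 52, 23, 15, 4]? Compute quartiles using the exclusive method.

15

Step 1: Sort the data: [4, 8, 15, 23, 34, 38, 52, 85, 87, 93, 98]
Step 2: n = 11
Step 3: Using the exclusive quartile method:
  Q1 = 15
  Q2 (median) = 38
  Q3 = 87
  IQR = Q3 - Q1 = 87 - 15 = 72
Step 4: Q1 = 15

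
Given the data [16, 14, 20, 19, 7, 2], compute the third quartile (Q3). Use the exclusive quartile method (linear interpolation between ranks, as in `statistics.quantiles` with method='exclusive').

19.25

Step 1: Sort the data: [2, 7, 14, 16, 19, 20]
Step 2: n = 6
Step 3: Using the exclusive quartile method:
  Q1 = 5.75
  Q2 (median) = 15
  Q3 = 19.25
  IQR = Q3 - Q1 = 19.25 - 5.75 = 13.5
Step 4: Q3 = 19.25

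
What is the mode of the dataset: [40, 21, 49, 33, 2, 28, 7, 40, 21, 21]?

21

Step 1: Count the frequency of each value:
  2: appears 1 time(s)
  7: appears 1 time(s)
  21: appears 3 time(s)
  28: appears 1 time(s)
  33: appears 1 time(s)
  40: appears 2 time(s)
  49: appears 1 time(s)
Step 2: The value 21 appears most frequently (3 times).
Step 3: Mode = 21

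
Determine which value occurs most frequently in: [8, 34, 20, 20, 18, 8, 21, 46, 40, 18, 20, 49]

20

Step 1: Count the frequency of each value:
  8: appears 2 time(s)
  18: appears 2 time(s)
  20: appears 3 time(s)
  21: appears 1 time(s)
  34: appears 1 time(s)
  40: appears 1 time(s)
  46: appears 1 time(s)
  49: appears 1 time(s)
Step 2: The value 20 appears most frequently (3 times).
Step 3: Mode = 20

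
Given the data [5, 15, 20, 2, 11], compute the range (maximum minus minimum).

18

Step 1: Identify the maximum value: max = 20
Step 2: Identify the minimum value: min = 2
Step 3: Range = max - min = 20 - 2 = 18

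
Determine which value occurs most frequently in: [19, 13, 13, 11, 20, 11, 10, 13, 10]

13

Step 1: Count the frequency of each value:
  10: appears 2 time(s)
  11: appears 2 time(s)
  13: appears 3 time(s)
  19: appears 1 time(s)
  20: appears 1 time(s)
Step 2: The value 13 appears most frequently (3 times).
Step 3: Mode = 13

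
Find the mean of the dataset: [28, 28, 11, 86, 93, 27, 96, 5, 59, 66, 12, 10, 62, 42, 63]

45.8667

Step 1: Sum all values: 28 + 28 + 11 + 86 + 93 + 27 + 96 + 5 + 59 + 66 + 12 + 10 + 62 + 42 + 63 = 688
Step 2: Count the number of values: n = 15
Step 3: Mean = sum / n = 688 / 15 = 45.8667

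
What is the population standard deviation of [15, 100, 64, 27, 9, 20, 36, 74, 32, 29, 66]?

27.4208

Step 1: Compute the mean: 42.9091
Step 2: Sum of squared deviations from the mean: 8270.9091
Step 3: Population variance = 8270.9091 / 11 = 751.9008
Step 4: Standard deviation = sqrt(751.9008) = 27.4208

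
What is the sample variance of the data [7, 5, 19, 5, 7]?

34.8

Step 1: Compute the mean: (7 + 5 + 19 + 5 + 7) / 5 = 8.6
Step 2: Compute squared deviations from the mean:
  (7 - 8.6)^2 = 2.56
  (5 - 8.6)^2 = 12.96
  (19 - 8.6)^2 = 108.16
  (5 - 8.6)^2 = 12.96
  (7 - 8.6)^2 = 2.56
Step 3: Sum of squared deviations = 139.2
Step 4: Sample variance = 139.2 / 4 = 34.8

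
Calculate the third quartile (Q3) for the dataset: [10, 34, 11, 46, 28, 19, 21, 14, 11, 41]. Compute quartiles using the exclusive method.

35.75

Step 1: Sort the data: [10, 11, 11, 14, 19, 21, 28, 34, 41, 46]
Step 2: n = 10
Step 3: Using the exclusive quartile method:
  Q1 = 11
  Q2 (median) = 20
  Q3 = 35.75
  IQR = Q3 - Q1 = 35.75 - 11 = 24.75
Step 4: Q3 = 35.75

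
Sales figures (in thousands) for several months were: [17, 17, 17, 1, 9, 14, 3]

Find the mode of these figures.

17

Step 1: Count the frequency of each value:
  1: appears 1 time(s)
  3: appears 1 time(s)
  9: appears 1 time(s)
  14: appears 1 time(s)
  17: appears 3 time(s)
Step 2: The value 17 appears most frequently (3 times).
Step 3: Mode = 17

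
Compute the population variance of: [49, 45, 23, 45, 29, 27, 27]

100.5714

Step 1: Compute the mean: (49 + 45 + 23 + 45 + 29 + 27 + 27) / 7 = 35
Step 2: Compute squared deviations from the mean:
  (49 - 35)^2 = 196
  (45 - 35)^2 = 100
  (23 - 35)^2 = 144
  (45 - 35)^2 = 100
  (29 - 35)^2 = 36
  (27 - 35)^2 = 64
  (27 - 35)^2 = 64
Step 3: Sum of squared deviations = 704
Step 4: Population variance = 704 / 7 = 100.5714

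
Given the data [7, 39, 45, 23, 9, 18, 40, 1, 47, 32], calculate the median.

27.5

Step 1: Sort the data in ascending order: [1, 7, 9, 18, 23, 32, 39, 40, 45, 47]
Step 2: The number of values is n = 10.
Step 3: Since n is even, the median is the average of positions 5 and 6:
  Median = (23 + 32) / 2 = 27.5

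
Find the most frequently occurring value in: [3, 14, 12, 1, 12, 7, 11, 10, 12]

12

Step 1: Count the frequency of each value:
  1: appears 1 time(s)
  3: appears 1 time(s)
  7: appears 1 time(s)
  10: appears 1 time(s)
  11: appears 1 time(s)
  12: appears 3 time(s)
  14: appears 1 time(s)
Step 2: The value 12 appears most frequently (3 times).
Step 3: Mode = 12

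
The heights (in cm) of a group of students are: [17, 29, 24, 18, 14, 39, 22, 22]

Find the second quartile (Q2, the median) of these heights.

22

Step 1: Sort the data: [14, 17, 18, 22, 22, 24, 29, 39]
Step 2: n = 8
Step 3: Q2 is the median. Since n is even, it is the average of the values at positions 4 and 5:
  Q2 = (22 + 22) / 2 = 22
Step 4: Q2 = 22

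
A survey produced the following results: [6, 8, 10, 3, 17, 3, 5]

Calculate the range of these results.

14

Step 1: Identify the maximum value: max = 17
Step 2: Identify the minimum value: min = 3
Step 3: Range = max - min = 17 - 3 = 14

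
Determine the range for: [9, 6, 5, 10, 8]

5

Step 1: Identify the maximum value: max = 10
Step 2: Identify the minimum value: min = 5
Step 3: Range = max - min = 10 - 5 = 5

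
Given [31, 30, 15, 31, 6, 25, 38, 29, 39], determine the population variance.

99.8765

Step 1: Compute the mean: (31 + 30 + 15 + 31 + 6 + 25 + 38 + 29 + 39) / 9 = 27.1111
Step 2: Compute squared deviations from the mean:
  (31 - 27.1111)^2 = 15.1235
  (30 - 27.1111)^2 = 8.3457
  (15 - 27.1111)^2 = 146.679
  (31 - 27.1111)^2 = 15.1235
  (6 - 27.1111)^2 = 445.679
  (25 - 27.1111)^2 = 4.4568
  (38 - 27.1111)^2 = 118.5679
  (29 - 27.1111)^2 = 3.5679
  (39 - 27.1111)^2 = 141.3457
Step 3: Sum of squared deviations = 898.8889
Step 4: Population variance = 898.8889 / 9 = 99.8765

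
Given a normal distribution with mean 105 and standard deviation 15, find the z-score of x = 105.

0

Step 1: Recall the z-score formula: z = (x - mu) / sigma
Step 2: Substitute values: z = (105 - 105) / 15
Step 3: z = 0 / 15 = 0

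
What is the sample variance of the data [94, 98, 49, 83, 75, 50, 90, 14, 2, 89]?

1178.0444

Step 1: Compute the mean: (94 + 98 + 49 + 83 + 75 + 50 + 90 + 14 + 2 + 89) / 10 = 64.4
Step 2: Compute squared deviations from the mean:
  (94 - 64.4)^2 = 876.16
  (98 - 64.4)^2 = 1128.96
  (49 - 64.4)^2 = 237.16
  (83 - 64.4)^2 = 345.96
  (75 - 64.4)^2 = 112.36
  (50 - 64.4)^2 = 207.36
  (90 - 64.4)^2 = 655.36
  (14 - 64.4)^2 = 2540.16
  (2 - 64.4)^2 = 3893.76
  (89 - 64.4)^2 = 605.16
Step 3: Sum of squared deviations = 10602.4
Step 4: Sample variance = 10602.4 / 9 = 1178.0444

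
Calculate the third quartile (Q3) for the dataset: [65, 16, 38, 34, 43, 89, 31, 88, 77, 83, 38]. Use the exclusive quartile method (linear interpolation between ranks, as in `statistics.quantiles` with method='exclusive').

83

Step 1: Sort the data: [16, 31, 34, 38, 38, 43, 65, 77, 83, 88, 89]
Step 2: n = 11
Step 3: Using the exclusive quartile method:
  Q1 = 34
  Q2 (median) = 43
  Q3 = 83
  IQR = Q3 - Q1 = 83 - 34 = 49
Step 4: Q3 = 83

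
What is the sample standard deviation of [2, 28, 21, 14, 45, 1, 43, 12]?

16.901

Step 1: Compute the mean: 20.75
Step 2: Sum of squared deviations from the mean: 1999.5
Step 3: Sample variance = 1999.5 / 7 = 285.6429
Step 4: Standard deviation = sqrt(285.6429) = 16.901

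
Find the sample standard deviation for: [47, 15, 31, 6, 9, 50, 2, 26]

18.3906

Step 1: Compute the mean: 23.25
Step 2: Sum of squared deviations from the mean: 2367.5
Step 3: Sample variance = 2367.5 / 7 = 338.2143
Step 4: Standard deviation = sqrt(338.2143) = 18.3906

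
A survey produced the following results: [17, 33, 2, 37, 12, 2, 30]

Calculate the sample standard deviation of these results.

14.5602

Step 1: Compute the mean: 19
Step 2: Sum of squared deviations from the mean: 1272
Step 3: Sample variance = 1272 / 6 = 212
Step 4: Standard deviation = sqrt(212) = 14.5602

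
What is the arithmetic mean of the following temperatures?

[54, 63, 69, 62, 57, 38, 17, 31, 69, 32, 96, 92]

56.6667

Step 1: Sum all values: 54 + 63 + 69 + 62 + 57 + 38 + 17 + 31 + 69 + 32 + 96 + 92 = 680
Step 2: Count the number of values: n = 12
Step 3: Mean = sum / n = 680 / 12 = 56.6667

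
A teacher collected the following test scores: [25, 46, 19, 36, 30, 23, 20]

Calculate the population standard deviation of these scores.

9.0215

Step 1: Compute the mean: 28.4286
Step 2: Sum of squared deviations from the mean: 569.7143
Step 3: Population variance = 569.7143 / 7 = 81.3878
Step 4: Standard deviation = sqrt(81.3878) = 9.0215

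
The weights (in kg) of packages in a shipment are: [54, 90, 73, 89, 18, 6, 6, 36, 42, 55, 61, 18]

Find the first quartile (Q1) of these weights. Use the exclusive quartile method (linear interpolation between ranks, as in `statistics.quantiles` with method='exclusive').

18

Step 1: Sort the data: [6, 6, 18, 18, 36, 42, 54, 55, 61, 73, 89, 90]
Step 2: n = 12
Step 3: Using the exclusive quartile method:
  Q1 = 18
  Q2 (median) = 48
  Q3 = 70
  IQR = Q3 - Q1 = 70 - 18 = 52
Step 4: Q1 = 18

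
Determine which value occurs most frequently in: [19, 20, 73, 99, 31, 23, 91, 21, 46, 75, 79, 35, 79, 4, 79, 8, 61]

79

Step 1: Count the frequency of each value:
  4: appears 1 time(s)
  8: appears 1 time(s)
  19: appears 1 time(s)
  20: appears 1 time(s)
  21: appears 1 time(s)
  23: appears 1 time(s)
  31: appears 1 time(s)
  35: appears 1 time(s)
  46: appears 1 time(s)
  61: appears 1 time(s)
  73: appears 1 time(s)
  75: appears 1 time(s)
  79: appears 3 time(s)
  91: appears 1 time(s)
  99: appears 1 time(s)
Step 2: The value 79 appears most frequently (3 times).
Step 3: Mode = 79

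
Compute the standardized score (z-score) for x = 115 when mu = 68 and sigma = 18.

2.6111

Step 1: Recall the z-score formula: z = (x - mu) / sigma
Step 2: Substitute values: z = (115 - 68) / 18
Step 3: z = 47 / 18 = 2.6111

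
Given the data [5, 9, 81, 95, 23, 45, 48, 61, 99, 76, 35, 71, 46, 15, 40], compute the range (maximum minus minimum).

94

Step 1: Identify the maximum value: max = 99
Step 2: Identify the minimum value: min = 5
Step 3: Range = max - min = 99 - 5 = 94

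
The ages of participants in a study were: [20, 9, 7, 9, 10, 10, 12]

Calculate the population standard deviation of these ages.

3.9279

Step 1: Compute the mean: 11
Step 2: Sum of squared deviations from the mean: 108
Step 3: Population variance = 108 / 7 = 15.4286
Step 4: Standard deviation = sqrt(15.4286) = 3.9279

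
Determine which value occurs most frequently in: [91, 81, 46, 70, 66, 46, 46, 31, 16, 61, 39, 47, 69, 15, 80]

46

Step 1: Count the frequency of each value:
  15: appears 1 time(s)
  16: appears 1 time(s)
  31: appears 1 time(s)
  39: appears 1 time(s)
  46: appears 3 time(s)
  47: appears 1 time(s)
  61: appears 1 time(s)
  66: appears 1 time(s)
  69: appears 1 time(s)
  70: appears 1 time(s)
  80: appears 1 time(s)
  81: appears 1 time(s)
  91: appears 1 time(s)
Step 2: The value 46 appears most frequently (3 times).
Step 3: Mode = 46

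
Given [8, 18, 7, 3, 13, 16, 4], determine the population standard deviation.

5.4361

Step 1: Compute the mean: 9.8571
Step 2: Sum of squared deviations from the mean: 206.8571
Step 3: Population variance = 206.8571 / 7 = 29.551
Step 4: Standard deviation = sqrt(29.551) = 5.4361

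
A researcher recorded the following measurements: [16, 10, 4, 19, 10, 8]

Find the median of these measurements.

10

Step 1: Sort the data in ascending order: [4, 8, 10, 10, 16, 19]
Step 2: The number of values is n = 6.
Step 3: Since n is even, the median is the average of positions 3 and 4:
  Median = (10 + 10) / 2 = 10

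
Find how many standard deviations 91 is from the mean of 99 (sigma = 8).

-1

Step 1: Recall the z-score formula: z = (x - mu) / sigma
Step 2: Substitute values: z = (91 - 99) / 8
Step 3: z = -8 / 8 = -1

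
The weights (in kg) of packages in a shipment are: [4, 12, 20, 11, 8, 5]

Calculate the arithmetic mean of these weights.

10

Step 1: Sum all values: 4 + 12 + 20 + 11 + 8 + 5 = 60
Step 2: Count the number of values: n = 6
Step 3: Mean = sum / n = 60 / 6 = 10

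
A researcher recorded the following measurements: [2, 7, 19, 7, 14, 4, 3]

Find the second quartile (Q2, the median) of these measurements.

7

Step 1: Sort the data: [2, 3, 4, 7, 7, 14, 19]
Step 2: n = 7
Step 3: Q2 is the median. Since n is odd, it is the middle value at position 4: 7
Step 4: Q2 = 7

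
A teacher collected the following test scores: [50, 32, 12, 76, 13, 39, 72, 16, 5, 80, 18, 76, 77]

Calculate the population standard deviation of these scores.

28.2642

Step 1: Compute the mean: 43.5385
Step 2: Sum of squared deviations from the mean: 10385.2308
Step 3: Population variance = 10385.2308 / 13 = 798.8639
Step 4: Standard deviation = sqrt(798.8639) = 28.2642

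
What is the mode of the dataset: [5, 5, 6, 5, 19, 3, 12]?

5

Step 1: Count the frequency of each value:
  3: appears 1 time(s)
  5: appears 3 time(s)
  6: appears 1 time(s)
  12: appears 1 time(s)
  19: appears 1 time(s)
Step 2: The value 5 appears most frequently (3 times).
Step 3: Mode = 5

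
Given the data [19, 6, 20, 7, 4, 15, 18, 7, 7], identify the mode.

7

Step 1: Count the frequency of each value:
  4: appears 1 time(s)
  6: appears 1 time(s)
  7: appears 3 time(s)
  15: appears 1 time(s)
  18: appears 1 time(s)
  19: appears 1 time(s)
  20: appears 1 time(s)
Step 2: The value 7 appears most frequently (3 times).
Step 3: Mode = 7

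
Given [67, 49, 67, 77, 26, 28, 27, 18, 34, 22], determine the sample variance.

470.9444

Step 1: Compute the mean: (67 + 49 + 67 + 77 + 26 + 28 + 27 + 18 + 34 + 22) / 10 = 41.5
Step 2: Compute squared deviations from the mean:
  (67 - 41.5)^2 = 650.25
  (49 - 41.5)^2 = 56.25
  (67 - 41.5)^2 = 650.25
  (77 - 41.5)^2 = 1260.25
  (26 - 41.5)^2 = 240.25
  (28 - 41.5)^2 = 182.25
  (27 - 41.5)^2 = 210.25
  (18 - 41.5)^2 = 552.25
  (34 - 41.5)^2 = 56.25
  (22 - 41.5)^2 = 380.25
Step 3: Sum of squared deviations = 4238.5
Step 4: Sample variance = 4238.5 / 9 = 470.9444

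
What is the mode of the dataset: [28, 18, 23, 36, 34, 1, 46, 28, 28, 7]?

28

Step 1: Count the frequency of each value:
  1: appears 1 time(s)
  7: appears 1 time(s)
  18: appears 1 time(s)
  23: appears 1 time(s)
  28: appears 3 time(s)
  34: appears 1 time(s)
  36: appears 1 time(s)
  46: appears 1 time(s)
Step 2: The value 28 appears most frequently (3 times).
Step 3: Mode = 28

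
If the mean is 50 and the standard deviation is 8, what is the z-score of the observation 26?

-3

Step 1: Recall the z-score formula: z = (x - mu) / sigma
Step 2: Substitute values: z = (26 - 50) / 8
Step 3: z = -24 / 8 = -3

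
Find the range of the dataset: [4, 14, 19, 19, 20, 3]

17

Step 1: Identify the maximum value: max = 20
Step 2: Identify the minimum value: min = 3
Step 3: Range = max - min = 20 - 3 = 17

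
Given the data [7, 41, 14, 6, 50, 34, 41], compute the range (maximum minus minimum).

44

Step 1: Identify the maximum value: max = 50
Step 2: Identify the minimum value: min = 6
Step 3: Range = max - min = 50 - 6 = 44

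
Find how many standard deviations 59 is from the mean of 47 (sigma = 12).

1

Step 1: Recall the z-score formula: z = (x - mu) / sigma
Step 2: Substitute values: z = (59 - 47) / 12
Step 3: z = 12 / 12 = 1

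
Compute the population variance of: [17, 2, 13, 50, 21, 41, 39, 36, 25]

212.321

Step 1: Compute the mean: (17 + 2 + 13 + 50 + 21 + 41 + 39 + 36 + 25) / 9 = 27.1111
Step 2: Compute squared deviations from the mean:
  (17 - 27.1111)^2 = 102.2346
  (2 - 27.1111)^2 = 630.5679
  (13 - 27.1111)^2 = 199.1235
  (50 - 27.1111)^2 = 523.9012
  (21 - 27.1111)^2 = 37.3457
  (41 - 27.1111)^2 = 192.9012
  (39 - 27.1111)^2 = 141.3457
  (36 - 27.1111)^2 = 79.0123
  (25 - 27.1111)^2 = 4.4568
Step 3: Sum of squared deviations = 1910.8889
Step 4: Population variance = 1910.8889 / 9 = 212.321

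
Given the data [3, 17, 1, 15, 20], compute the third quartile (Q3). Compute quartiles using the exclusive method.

18.5

Step 1: Sort the data: [1, 3, 15, 17, 20]
Step 2: n = 5
Step 3: Using the exclusive quartile method:
  Q1 = 2
  Q2 (median) = 15
  Q3 = 18.5
  IQR = Q3 - Q1 = 18.5 - 2 = 16.5
Step 4: Q3 = 18.5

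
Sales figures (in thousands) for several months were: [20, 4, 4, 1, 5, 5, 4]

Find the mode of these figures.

4

Step 1: Count the frequency of each value:
  1: appears 1 time(s)
  4: appears 3 time(s)
  5: appears 2 time(s)
  20: appears 1 time(s)
Step 2: The value 4 appears most frequently (3 times).
Step 3: Mode = 4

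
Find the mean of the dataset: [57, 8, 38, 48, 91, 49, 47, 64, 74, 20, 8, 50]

46.1667

Step 1: Sum all values: 57 + 8 + 38 + 48 + 91 + 49 + 47 + 64 + 74 + 20 + 8 + 50 = 554
Step 2: Count the number of values: n = 12
Step 3: Mean = sum / n = 554 / 12 = 46.1667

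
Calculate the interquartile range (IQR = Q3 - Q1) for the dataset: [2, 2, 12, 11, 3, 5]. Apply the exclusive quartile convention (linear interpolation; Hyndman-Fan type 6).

9.25

Step 1: Sort the data: [2, 2, 3, 5, 11, 12]
Step 2: n = 6
Step 3: Using the exclusive quartile method:
  Q1 = 2
  Q2 (median) = 4
  Q3 = 11.25
  IQR = Q3 - Q1 = 11.25 - 2 = 9.25
Step 4: IQR = 9.25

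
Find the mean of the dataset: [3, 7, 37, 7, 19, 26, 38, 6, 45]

20.8889

Step 1: Sum all values: 3 + 7 + 37 + 7 + 19 + 26 + 38 + 6 + 45 = 188
Step 2: Count the number of values: n = 9
Step 3: Mean = sum / n = 188 / 9 = 20.8889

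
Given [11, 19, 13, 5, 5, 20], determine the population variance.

35.4722

Step 1: Compute the mean: (11 + 19 + 13 + 5 + 5 + 20) / 6 = 12.1667
Step 2: Compute squared deviations from the mean:
  (11 - 12.1667)^2 = 1.3611
  (19 - 12.1667)^2 = 46.6944
  (13 - 12.1667)^2 = 0.6944
  (5 - 12.1667)^2 = 51.3611
  (5 - 12.1667)^2 = 51.3611
  (20 - 12.1667)^2 = 61.3611
Step 3: Sum of squared deviations = 212.8333
Step 4: Population variance = 212.8333 / 6 = 35.4722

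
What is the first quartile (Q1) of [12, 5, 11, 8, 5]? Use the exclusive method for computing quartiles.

5

Step 1: Sort the data: [5, 5, 8, 11, 12]
Step 2: n = 5
Step 3: Using the exclusive quartile method:
  Q1 = 5
  Q2 (median) = 8
  Q3 = 11.5
  IQR = Q3 - Q1 = 11.5 - 5 = 6.5
Step 4: Q1 = 5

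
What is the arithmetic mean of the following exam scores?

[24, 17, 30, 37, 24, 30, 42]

29.1429

Step 1: Sum all values: 24 + 17 + 30 + 37 + 24 + 30 + 42 = 204
Step 2: Count the number of values: n = 7
Step 3: Mean = sum / n = 204 / 7 = 29.1429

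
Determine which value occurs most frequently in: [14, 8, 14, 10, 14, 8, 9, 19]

14

Step 1: Count the frequency of each value:
  8: appears 2 time(s)
  9: appears 1 time(s)
  10: appears 1 time(s)
  14: appears 3 time(s)
  19: appears 1 time(s)
Step 2: The value 14 appears most frequently (3 times).
Step 3: Mode = 14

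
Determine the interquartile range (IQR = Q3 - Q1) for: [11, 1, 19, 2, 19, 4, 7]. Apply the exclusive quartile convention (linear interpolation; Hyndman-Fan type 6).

17

Step 1: Sort the data: [1, 2, 4, 7, 11, 19, 19]
Step 2: n = 7
Step 3: Using the exclusive quartile method:
  Q1 = 2
  Q2 (median) = 7
  Q3 = 19
  IQR = Q3 - Q1 = 19 - 2 = 17
Step 4: IQR = 17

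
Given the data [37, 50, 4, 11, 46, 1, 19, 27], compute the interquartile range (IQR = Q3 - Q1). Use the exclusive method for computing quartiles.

38

Step 1: Sort the data: [1, 4, 11, 19, 27, 37, 46, 50]
Step 2: n = 8
Step 3: Using the exclusive quartile method:
  Q1 = 5.75
  Q2 (median) = 23
  Q3 = 43.75
  IQR = Q3 - Q1 = 43.75 - 5.75 = 38
Step 4: IQR = 38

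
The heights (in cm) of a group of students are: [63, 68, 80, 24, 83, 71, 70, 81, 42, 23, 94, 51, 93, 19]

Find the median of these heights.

69

Step 1: Sort the data in ascending order: [19, 23, 24, 42, 51, 63, 68, 70, 71, 80, 81, 83, 93, 94]
Step 2: The number of values is n = 14.
Step 3: Since n is even, the median is the average of positions 7 and 8:
  Median = (68 + 70) / 2 = 69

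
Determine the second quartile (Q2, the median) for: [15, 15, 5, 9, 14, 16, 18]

15

Step 1: Sort the data: [5, 9, 14, 15, 15, 16, 18]
Step 2: n = 7
Step 3: Q2 is the median. Since n is odd, it is the middle value at position 4: 15
Step 4: Q2 = 15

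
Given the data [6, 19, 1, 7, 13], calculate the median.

7

Step 1: Sort the data in ascending order: [1, 6, 7, 13, 19]
Step 2: The number of values is n = 5.
Step 3: Since n is odd, the median is the middle value at position 3: 7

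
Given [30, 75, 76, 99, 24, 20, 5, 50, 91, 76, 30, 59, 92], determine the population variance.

911.4556

Step 1: Compute the mean: (30 + 75 + 76 + 99 + 24 + 20 + 5 + 50 + 91 + 76 + 30 + 59 + 92) / 13 = 55.9231
Step 2: Compute squared deviations from the mean:
  (30 - 55.9231)^2 = 672.0059
  (75 - 55.9231)^2 = 363.929
  (76 - 55.9231)^2 = 403.0828
  (99 - 55.9231)^2 = 1855.6213
  (24 - 55.9231)^2 = 1019.0828
  (20 - 55.9231)^2 = 1290.4675
  (5 - 55.9231)^2 = 2593.1598
  (50 - 55.9231)^2 = 35.0828
  (91 - 55.9231)^2 = 1230.3905
  (76 - 55.9231)^2 = 403.0828
  (30 - 55.9231)^2 = 672.0059
  (59 - 55.9231)^2 = 9.4675
  (92 - 55.9231)^2 = 1301.5444
Step 3: Sum of squared deviations = 11848.9231
Step 4: Population variance = 11848.9231 / 13 = 911.4556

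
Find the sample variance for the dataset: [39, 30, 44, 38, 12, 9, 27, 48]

204.6964

Step 1: Compute the mean: (39 + 30 + 44 + 38 + 12 + 9 + 27 + 48) / 8 = 30.875
Step 2: Compute squared deviations from the mean:
  (39 - 30.875)^2 = 66.0156
  (30 - 30.875)^2 = 0.7656
  (44 - 30.875)^2 = 172.2656
  (38 - 30.875)^2 = 50.7656
  (12 - 30.875)^2 = 356.2656
  (9 - 30.875)^2 = 478.5156
  (27 - 30.875)^2 = 15.0156
  (48 - 30.875)^2 = 293.2656
Step 3: Sum of squared deviations = 1432.875
Step 4: Sample variance = 1432.875 / 7 = 204.6964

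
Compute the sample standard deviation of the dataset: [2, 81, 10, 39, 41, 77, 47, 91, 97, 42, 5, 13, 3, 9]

34.6214

Step 1: Compute the mean: 39.7857
Step 2: Sum of squared deviations from the mean: 15582.3571
Step 3: Sample variance = 15582.3571 / 13 = 1198.6429
Step 4: Standard deviation = sqrt(1198.6429) = 34.6214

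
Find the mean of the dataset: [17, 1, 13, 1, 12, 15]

9.8333

Step 1: Sum all values: 17 + 1 + 13 + 1 + 12 + 15 = 59
Step 2: Count the number of values: n = 6
Step 3: Mean = sum / n = 59 / 6 = 9.8333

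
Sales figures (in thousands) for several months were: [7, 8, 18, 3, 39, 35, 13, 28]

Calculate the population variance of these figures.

161.8594

Step 1: Compute the mean: (7 + 8 + 18 + 3 + 39 + 35 + 13 + 28) / 8 = 18.875
Step 2: Compute squared deviations from the mean:
  (7 - 18.875)^2 = 141.0156
  (8 - 18.875)^2 = 118.2656
  (18 - 18.875)^2 = 0.7656
  (3 - 18.875)^2 = 252.0156
  (39 - 18.875)^2 = 405.0156
  (35 - 18.875)^2 = 260.0156
  (13 - 18.875)^2 = 34.5156
  (28 - 18.875)^2 = 83.2656
Step 3: Sum of squared deviations = 1294.875
Step 4: Population variance = 1294.875 / 8 = 161.8594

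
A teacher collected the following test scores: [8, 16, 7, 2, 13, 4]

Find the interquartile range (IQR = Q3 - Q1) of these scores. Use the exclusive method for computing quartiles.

10.25

Step 1: Sort the data: [2, 4, 7, 8, 13, 16]
Step 2: n = 6
Step 3: Using the exclusive quartile method:
  Q1 = 3.5
  Q2 (median) = 7.5
  Q3 = 13.75
  IQR = Q3 - Q1 = 13.75 - 3.5 = 10.25
Step 4: IQR = 10.25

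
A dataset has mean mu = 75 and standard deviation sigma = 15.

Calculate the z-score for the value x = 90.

1

Step 1: Recall the z-score formula: z = (x - mu) / sigma
Step 2: Substitute values: z = (90 - 75) / 15
Step 3: z = 15 / 15 = 1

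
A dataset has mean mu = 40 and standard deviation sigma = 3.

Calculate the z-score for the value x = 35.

-1.6667

Step 1: Recall the z-score formula: z = (x - mu) / sigma
Step 2: Substitute values: z = (35 - 40) / 3
Step 3: z = -5 / 3 = -1.6667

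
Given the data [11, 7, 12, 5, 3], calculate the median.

7

Step 1: Sort the data in ascending order: [3, 5, 7, 11, 12]
Step 2: The number of values is n = 5.
Step 3: Since n is odd, the median is the middle value at position 3: 7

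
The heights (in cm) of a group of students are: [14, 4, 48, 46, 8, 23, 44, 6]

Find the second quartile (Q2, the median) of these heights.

18.5

Step 1: Sort the data: [4, 6, 8, 14, 23, 44, 46, 48]
Step 2: n = 8
Step 3: Q2 is the median. Since n is even, it is the average of the values at positions 4 and 5:
  Q2 = (14 + 23) / 2 = 18.5
Step 4: Q2 = 18.5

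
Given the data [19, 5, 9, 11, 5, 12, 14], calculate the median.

11

Step 1: Sort the data in ascending order: [5, 5, 9, 11, 12, 14, 19]
Step 2: The number of values is n = 7.
Step 3: Since n is odd, the median is the middle value at position 4: 11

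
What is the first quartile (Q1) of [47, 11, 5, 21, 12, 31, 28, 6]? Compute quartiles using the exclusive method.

7.25

Step 1: Sort the data: [5, 6, 11, 12, 21, 28, 31, 47]
Step 2: n = 8
Step 3: Using the exclusive quartile method:
  Q1 = 7.25
  Q2 (median) = 16.5
  Q3 = 30.25
  IQR = Q3 - Q1 = 30.25 - 7.25 = 23
Step 4: Q1 = 7.25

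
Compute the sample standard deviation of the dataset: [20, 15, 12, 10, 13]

3.8079

Step 1: Compute the mean: 14
Step 2: Sum of squared deviations from the mean: 58
Step 3: Sample variance = 58 / 4 = 14.5
Step 4: Standard deviation = sqrt(14.5) = 3.8079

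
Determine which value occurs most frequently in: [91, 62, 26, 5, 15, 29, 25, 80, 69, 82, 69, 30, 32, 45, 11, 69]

69

Step 1: Count the frequency of each value:
  5: appears 1 time(s)
  11: appears 1 time(s)
  15: appears 1 time(s)
  25: appears 1 time(s)
  26: appears 1 time(s)
  29: appears 1 time(s)
  30: appears 1 time(s)
  32: appears 1 time(s)
  45: appears 1 time(s)
  62: appears 1 time(s)
  69: appears 3 time(s)
  80: appears 1 time(s)
  82: appears 1 time(s)
  91: appears 1 time(s)
Step 2: The value 69 appears most frequently (3 times).
Step 3: Mode = 69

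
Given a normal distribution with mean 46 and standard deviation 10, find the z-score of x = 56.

1

Step 1: Recall the z-score formula: z = (x - mu) / sigma
Step 2: Substitute values: z = (56 - 46) / 10
Step 3: z = 10 / 10 = 1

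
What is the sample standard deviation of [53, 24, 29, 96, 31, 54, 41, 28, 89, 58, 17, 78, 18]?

26.7349

Step 1: Compute the mean: 47.3846
Step 2: Sum of squared deviations from the mean: 8577.0769
Step 3: Sample variance = 8577.0769 / 12 = 714.7564
Step 4: Standard deviation = sqrt(714.7564) = 26.7349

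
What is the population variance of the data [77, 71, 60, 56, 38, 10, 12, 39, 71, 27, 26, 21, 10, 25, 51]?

507.04

Step 1: Compute the mean: (77 + 71 + 60 + 56 + 38 + 10 + 12 + 39 + 71 + 27 + 26 + 21 + 10 + 25 + 51) / 15 = 39.6
Step 2: Compute squared deviations from the mean:
  (77 - 39.6)^2 = 1398.76
  (71 - 39.6)^2 = 985.96
  (60 - 39.6)^2 = 416.16
  (56 - 39.6)^2 = 268.96
  (38 - 39.6)^2 = 2.56
  (10 - 39.6)^2 = 876.16
  (12 - 39.6)^2 = 761.76
  (39 - 39.6)^2 = 0.36
  (71 - 39.6)^2 = 985.96
  (27 - 39.6)^2 = 158.76
  (26 - 39.6)^2 = 184.96
  (21 - 39.6)^2 = 345.96
  (10 - 39.6)^2 = 876.16
  (25 - 39.6)^2 = 213.16
  (51 - 39.6)^2 = 129.96
Step 3: Sum of squared deviations = 7605.6
Step 4: Population variance = 7605.6 / 15 = 507.04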